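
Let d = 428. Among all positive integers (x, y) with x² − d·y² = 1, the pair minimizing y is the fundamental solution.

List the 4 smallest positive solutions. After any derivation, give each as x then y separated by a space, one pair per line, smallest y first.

d=428: √d = [20; 1,2,4,1,5,10,5,1,4,2,1,40] (ℓ=12, even), read p_11/q_11
a_0=20:  p_0=20·1+0=20,  q_0=20·0+1=1
a_1=1:  p_1=1·20+1=21,  q_1=1·1+0=1
a_2=2:  p_2=2·21+20=62,  q_2=2·1+1=3
…
a_4=1:  p_4=1·269+62=331,  q_4=1·13+3=16
a_5=5:  p_5=5·331+269=1924,  q_5=5·16+13=93
a_6=10:  p_6=10·1924+331=19571,  q_6=10·93+16=946
a_7=5:  p_7=5·19571+1924=99779,  q_7=5·946+93=4823
a_8=1:  p_8=1·99779+19571=119350,  q_8=1·4823+946=5769
a_9=4:  p_9=4·119350+99779=577179,  q_9=4·5769+4823=27899
a_10=2:  p_10=2·577179+119350=1273708,  q_10=2·27899+5769=61567
a_11=1:  p_11=1·1273708+577179=1850887,  q_11=1·61567+27899=89466
(x₁, y₁) = (1850887, 89466);  1850887² − 428·89466² = 1 ✓
(x_2, y_2) = (1850887·1850887 + 428·89466·89466, 1850887·89466 + 89466·1850887) = (6851565373537, 331182912684)
(x_3, y_3) = (1850887·6851565373537 + 428·89466·331182912684, 1850887·331182912684 + 89466·6851565373537) = (25362946559057703751, 1225964295417811950)
(x_4, y_4) = (1850887·25362946559057703751 + 428·89466·1225964295417811950, 1850887·1225964295417811950 + 89466·25362946559057703751) = (93887896135702420679780737, 4538242753705644230486616)

1850887 89466
6851565373537 331182912684
25362946559057703751 1225964295417811950
93887896135702420679780737 4538242753705644230486616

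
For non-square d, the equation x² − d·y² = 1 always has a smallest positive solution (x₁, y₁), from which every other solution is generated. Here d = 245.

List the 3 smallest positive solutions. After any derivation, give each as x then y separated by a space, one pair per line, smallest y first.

51841 3312
5374978561 343394784
557288527109761 35603857991376

√245 → a₀=15, period (1,1,1,7,6,7,1,1,1,30); ℓ=10 even so k=9
k=0  a_k=15  p_k/q_k = 15/1
k=1  a_k=1  p_k/q_k = 16/1
…
k=3  a_k=1  p_k/q_k = 47/3
k=4  a_k=7  p_k/q_k = 360/23
k=5  a_k=6  p_k/q_k = 2207/141
k=6  a_k=7  p_k/q_k = 15809/1010
k=7  a_k=1  p_k/q_k = 18016/1151
k=8  a_k=1  p_k/q_k = 33825/2161
k=9  a_k=1  p_k/q_k = 51841/3312
fundamental: x₁=51841, y₁=3312  (since 2687489281 − 245·10969344 = 1)
(x_2, y_2) = (51841·51841 + 245·3312·3312, 51841·3312 + 3312·51841) = (5374978561, 343394784)
(x_3, y_3) = (51841·5374978561 + 245·3312·343394784, 51841·343394784 + 3312·5374978561) = (557288527109761, 35603857991376)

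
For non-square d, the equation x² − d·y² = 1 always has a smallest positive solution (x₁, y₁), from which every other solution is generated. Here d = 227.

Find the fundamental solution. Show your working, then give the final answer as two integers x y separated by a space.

[15; 15,30] for √227; ℓ=2 ⇒ convergent index 1
step 0: (15, 1)  from 15·(1,0) + (0,1)
step 1: (226, 15)  from 15·(15,1) + (1,0)
fundamental: x₁=226, y₁=15  (since 51076 − 227·225 = 1)

226 15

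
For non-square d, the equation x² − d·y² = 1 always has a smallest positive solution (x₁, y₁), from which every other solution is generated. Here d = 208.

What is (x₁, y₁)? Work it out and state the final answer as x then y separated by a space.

√208 → a₀=14, period (2,2,1,2,2,28); ℓ=6 even so k=5
k=0  a_k=14  p_k/q_k = 14/1
k=1  a_k=2  p_k/q_k = 29/2
k=2  a_k=2  p_k/q_k = 72/5
…
k=4  a_k=2  p_k/q_k = 274/19
k=5  a_k=2  p_k/q_k = 649/45
fundamental: x₁=649, y₁=45  (since 421201 − 208·2025 = 1)

649 45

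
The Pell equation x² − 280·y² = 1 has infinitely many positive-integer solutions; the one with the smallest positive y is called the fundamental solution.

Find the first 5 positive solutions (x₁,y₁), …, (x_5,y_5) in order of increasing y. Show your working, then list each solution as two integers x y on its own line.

√280 = [16; 1,2,1,2,1,32, …], period ℓ=6 (even) → k=5
a_0=16:  p_0=16·1+0=16,  q_0=16·0+1=1
…
a_2=2:  p_2=2·17+16=50,  q_2=2·1+1=3
a_3=1:  p_3=1·50+17=67,  q_3=1·3+1=4
a_4=2:  p_4=2·67+50=184,  q_4=2·4+3=11
a_5=1:  p_5=1·184+67=251,  q_5=1·11+4=15
→ (251, 15).  Check: 251²=63001, 280·15²=63000, difference 1.
(251+15√280)^2 = 126001 + 7530√280
(251+15√280)^3 = 63252251 + 3780045√280
(251+15√280)^4 = 31752504001 + 1897575060√280
(251+15√280)^5 = 15939693756251 + 952578900075√280

251 15
126001 7530
63252251 3780045
31752504001 1897575060
15939693756251 952578900075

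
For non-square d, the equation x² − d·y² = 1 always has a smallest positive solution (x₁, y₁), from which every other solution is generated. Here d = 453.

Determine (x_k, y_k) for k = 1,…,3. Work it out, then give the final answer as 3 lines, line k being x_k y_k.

d=453: √d = [21; 3,1,1,10,14,10,1,1,3,42] (ℓ=10, even), read p_9/q_9
step 0: (21, 1)  from 21·(1,0) + (0,1)
…
step 2: (85, 4)  from 1·(64,3) + (21,1)
step 3: (149, 7)  from 1·(85,4) + (64,3)
step 4: (1575, 74)  from 10·(149,7) + (85,4)
step 5: (22199, 1043)  from 14·(1575,74) + (149,7)
step 6: (223565, 10504)  from 10·(22199,1043) + (1575,74)
step 7: (245764, 11547)  from 1·(223565,10504) + (22199,1043)
step 8: (469329, 22051)  from 1·(245764,11547) + (223565,10504)
step 9: (1653751, 77700)  from 3·(469329,22051) + (245764,11547)
(x₁, y₁) = (1653751, 77700);  1653751² − 453·77700² = 1 ✓
(x_2, y_2) = (1653751·1653751 + 453·77700·77700, 1653751·77700 + 77700·1653751) = (5469784740001, 256992905400)
(x_3, y_3) = (1653751·5469784740001 + 453·77700·256992905400, 1653751·256992905400 + 77700·5469784740001) = (18091323967121133751, 850004548596233100)

1653751 77700
5469784740001 256992905400
18091323967121133751 850004548596233100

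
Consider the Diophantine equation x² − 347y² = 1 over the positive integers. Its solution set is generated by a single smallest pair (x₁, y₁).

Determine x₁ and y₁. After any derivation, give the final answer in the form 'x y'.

√347 → a₀=18, period (1,1,1,2,4,…,1,1,36); ℓ=14 even so k=13
k=0  a_k=18  p_k/q_k = 18/1
k=1  a_k=1  p_k/q_k = 19/1
k=2  a_k=1  p_k/q_k = 37/2
k=3  a_k=1  p_k/q_k = 56/3
…
k=7  a_k=17  p_k/q_k = 14269/766
…
k=12  a_k=1  p_k/q_k = 402885/21628
k=13  a_k=1  p_k/q_k = 641602/34443
(x₁, y₁) = (641602, 34443);  641602² − 347·34443² = 1 ✓

641602 34443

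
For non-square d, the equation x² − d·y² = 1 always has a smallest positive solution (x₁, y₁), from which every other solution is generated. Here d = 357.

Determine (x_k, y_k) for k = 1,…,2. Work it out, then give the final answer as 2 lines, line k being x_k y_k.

√357 = [18; 1,8,2,8,1,36, …], period ℓ=6 (even) → k=5
a_0=18:  p_0=18·1+0=18,  q_0=18·0+1=1
a_1=1:  p_1=1·18+1=19,  q_1=1·1+0=1
a_2=8:  p_2=8·19+18=170,  q_2=8·1+1=9
…
a_4=8:  p_4=8·359+170=3042,  q_4=8·19+9=161
a_5=1:  p_5=1·3042+359=3401,  q_5=1·161+19=180
fundamental: x₁=3401, y₁=180  (since 11566801 − 357·32400 = 1)
(3401+180√357)^2 = 23133601 + 1224360√357

3401 180
23133601 1224360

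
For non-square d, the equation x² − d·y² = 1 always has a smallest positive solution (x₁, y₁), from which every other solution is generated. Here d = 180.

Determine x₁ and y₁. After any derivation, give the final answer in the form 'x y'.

161 12

√180 → a₀=13, period (2,2,2,26); ℓ=4 even so k=3
k=0  a_k=13  p_k/q_k = 13/1
k=1  a_k=2  p_k/q_k = 27/2
k=2  a_k=2  p_k/q_k = 67/5
k=3  a_k=2  p_k/q_k = 161/12
fundamental: x₁=161, y₁=12  (since 25921 − 180·144 = 1)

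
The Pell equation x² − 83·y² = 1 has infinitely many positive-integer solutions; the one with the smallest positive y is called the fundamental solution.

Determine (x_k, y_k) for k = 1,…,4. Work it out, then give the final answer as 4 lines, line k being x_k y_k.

82 9
13447 1476
2205226 242055
361643617 39695544

√83 → a₀=9, period (9,18); ℓ=2 even so k=1
step 0: (9, 1)  from 9·(1,0) + (0,1)
step 1: (82, 9)  from 9·(9,1) + (1,0)
fundamental: x₁=82, y₁=9  (since 6724 − 83·81 = 1)
(x_2, y_2) = (82·82 + 83·9·9, 82·9 + 9·82) = (13447, 1476)
(x_3, y_3) = (82·13447 + 83·9·1476, 82·1476 + 9·13447) = (2205226, 242055)
(x_4, y_4) = (82·2205226 + 83·9·242055, 82·242055 + 9·2205226) = (361643617, 39695544)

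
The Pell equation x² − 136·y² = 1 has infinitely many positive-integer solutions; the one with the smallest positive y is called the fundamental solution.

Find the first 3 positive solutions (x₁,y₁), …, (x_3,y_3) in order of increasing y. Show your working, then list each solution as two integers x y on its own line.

35 3
2449 210
171395 14697

√136 → a₀=11, period (1,1,1,22); ℓ=4 even so k=3
a_0=11:  p_0=11·1+0=11,  q_0=11·0+1=1
a_1=1:  p_1=1·11+1=12,  q_1=1·1+0=1
a_2=1:  p_2=1·12+11=23,  q_2=1·1+1=2
a_3=1:  p_3=1·23+12=35,  q_3=1·2+1=3
fundamental: x₁=35, y₁=3  (since 1225 − 136·9 = 1)
(35+3√136)^2 = 2449 + 210√136
(35+3√136)^3 = 171395 + 14697√136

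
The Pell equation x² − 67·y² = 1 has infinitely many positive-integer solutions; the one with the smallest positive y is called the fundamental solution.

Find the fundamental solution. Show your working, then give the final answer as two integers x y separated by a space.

√67 = [8; 5,2,1,1,7,1,1,2,5,16, …], period ℓ=10 (even) → k=9
a_0=8:  p_0=8·1+0=8,  q_0=8·0+1=1
…
a_3=1:  p_3=1·90+41=131,  q_3=1·11+5=16
…
a_5=7:  p_5=7·221+131=1678,  q_5=7·27+16=205
…
a_8=2:  p_8=2·3577+1899=9053,  q_8=2·437+232=1106
a_9=5:  p_9=5·9053+3577=48842,  q_9=5·1106+437=5967
fundamental: x₁=48842, y₁=5967  (since 2385540964 − 67·35605089 = 1)

48842 5967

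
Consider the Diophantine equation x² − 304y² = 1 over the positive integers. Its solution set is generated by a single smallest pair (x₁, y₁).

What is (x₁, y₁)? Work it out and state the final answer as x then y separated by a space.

d=304: √d = [17; 2,3,2,1,1,1,1,1,2,3,2,34] (ℓ=12, even), read p_11/q_11
k=0  a_k=17  p_k/q_k = 17/1
k=1  a_k=2  p_k/q_k = 35/2
k=2  a_k=3  p_k/q_k = 122/7
k=3  a_k=2  p_k/q_k = 279/16
k=4  a_k=1  p_k/q_k = 401/23
k=5  a_k=1  p_k/q_k = 680/39
k=6  a_k=1  p_k/q_k = 1081/62
k=7  a_k=1  p_k/q_k = 1761/101
k=8  a_k=1  p_k/q_k = 2842/163
k=9  a_k=2  p_k/q_k = 7445/427
k=10  a_k=3  p_k/q_k = 25177/1444
k=11  a_k=2  p_k/q_k = 57799/3315
(x₁, y₁) = (57799, 3315);  57799² − 304·3315² = 1 ✓

57799 3315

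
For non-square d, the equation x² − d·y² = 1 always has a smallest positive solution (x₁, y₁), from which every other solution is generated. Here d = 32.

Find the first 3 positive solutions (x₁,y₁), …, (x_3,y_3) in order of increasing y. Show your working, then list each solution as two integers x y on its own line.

√32 = [5; 1,1,1,10, …], period ℓ=4 (even) → k=3
step 0: (5, 1)  from 5·(1,0) + (0,1)
step 1: (6, 1)  from 1·(5,1) + (1,0)
step 2: (11, 2)  from 1·(6,1) + (5,1)
step 3: (17, 3)  from 1·(11,2) + (6,1)
→ (17, 3).  Check: 17²=289, 32·3²=288, difference 1.
(17+3√32)^2 = 577 + 102√32
(17+3√32)^3 = 19601 + 3465√32

17 3
577 102
19601 3465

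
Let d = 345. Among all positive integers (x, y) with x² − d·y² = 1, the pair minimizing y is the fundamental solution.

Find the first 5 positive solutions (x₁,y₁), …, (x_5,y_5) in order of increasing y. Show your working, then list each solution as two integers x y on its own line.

6761 364
91422241 4922008
1236211536041 66555391812
16716052298924161 899962003159856
226034457949840969001 12169286140172181020

√345 = [18; 1,1,2,1,6,1,2,1,1,36, …], period ℓ=10 (even) → k=9
i=0: a=18 ⇒ p=18, q=1
…
i=8: a=1 ⇒ p=3882, q=209
i=9: a=1 ⇒ p=6761, q=364
→ (6761, 364).  Check: 6761²=45711121, 345·364²=45711120, difference 1.
(6761+364√345)^2 = 91422241 + 4922008√345
(6761+364√345)^3 = 1236211536041 + 66555391812√345
(6761+364√345)^4 = 16716052298924161 + 899962003159856√345
(6761+364√345)^5 = 226034457949840969001 + 12169286140172181020√345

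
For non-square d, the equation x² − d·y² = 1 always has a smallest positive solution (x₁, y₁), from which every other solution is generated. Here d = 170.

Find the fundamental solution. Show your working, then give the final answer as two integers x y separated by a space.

√170 = [13; 26, …], period ℓ=1 (odd) → k=1
k=0  a_k=13  p_k/q_k = 13/1
k=1  a_k=26  p_k/q_k = 339/26
(x₁, y₁) = (339, 26);  339² − 170·26² = 1 ✓

339 26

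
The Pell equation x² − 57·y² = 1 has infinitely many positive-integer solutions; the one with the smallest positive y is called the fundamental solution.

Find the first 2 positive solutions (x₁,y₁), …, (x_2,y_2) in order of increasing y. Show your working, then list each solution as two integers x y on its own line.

d=57: √d = [7; 1,1,4,1,1,14] (ℓ=6, even), read p_5/q_5
k=0  a_k=7  p_k/q_k = 7/1
…
k=4  a_k=1  p_k/q_k = 83/11
k=5  a_k=1  p_k/q_k = 151/20
fundamental: x₁=151, y₁=20  (since 22801 − 57·400 = 1)
(x_2, y_2) = (151·151 + 57·20·20, 151·20 + 20·151) = (45601, 6040)

151 20
45601 6040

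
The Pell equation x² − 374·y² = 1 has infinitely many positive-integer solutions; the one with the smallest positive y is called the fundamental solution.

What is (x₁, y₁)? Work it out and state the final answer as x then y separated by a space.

d=374: √d = [19; 2,1,18,1,2,38] (ℓ=6, even), read p_5/q_5
step 0: (19, 1)  from 19·(1,0) + (0,1)
…
step 2: (58, 3)  from 1·(39,2) + (19,1)
…
step 4: (1141, 59)  from 1·(1083,56) + (58,3)
step 5: (3365, 174)  from 2·(1141,59) + (1083,56)
fundamental: x₁=3365, y₁=174  (since 11323225 − 374·30276 = 1)

3365 174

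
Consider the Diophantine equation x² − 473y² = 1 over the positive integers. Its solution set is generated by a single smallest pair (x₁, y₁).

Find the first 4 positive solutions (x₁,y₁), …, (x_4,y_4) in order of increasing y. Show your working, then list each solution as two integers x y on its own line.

d=473: √d = [21; 1,2,1,42] (ℓ=4, even), read p_3/q_3
i=0: a=21 ⇒ p=21, q=1
…
i=2: a=2 ⇒ p=65, q=3
i=3: a=1 ⇒ p=87, q=4
→ (87, 4).  Check: 87²=7569, 473·4²=7568, difference 1.
n=2: (87,4)∘(87,4) = (87·87+473·4·4, 87·4+4·87) = (15137,696)
n=3: (15137,696)∘(87,4) = (87·15137+473·4·696, 87·696+4·15137) = (2633751,121100)
n=4: (2633751,121100)∘(87,4) = (87·2633751+473·4·121100, 87·121100+4·2633751) = (458257537,21070704)

87 4
15137 696
2633751 121100
458257537 21070704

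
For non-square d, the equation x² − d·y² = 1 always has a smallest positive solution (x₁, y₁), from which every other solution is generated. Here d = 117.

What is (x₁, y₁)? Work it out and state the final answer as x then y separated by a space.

[10; 1,4,2,4,1,20] for √117; ℓ=6 ⇒ convergent index 5
a_0=10:  p_0=10·1+0=10,  q_0=10·0+1=1
a_1=1:  p_1=1·10+1=11,  q_1=1·1+0=1
a_2=4:  p_2=4·11+10=54,  q_2=4·1+1=5
a_3=2:  p_3=2·54+11=119,  q_3=2·5+1=11
a_4=4:  p_4=4·119+54=530,  q_4=4·11+5=49
a_5=1:  p_5=1·530+119=649,  q_5=1·49+11=60
(x₁, y₁) = (649, 60);  649² − 117·60² = 1 ✓

649 60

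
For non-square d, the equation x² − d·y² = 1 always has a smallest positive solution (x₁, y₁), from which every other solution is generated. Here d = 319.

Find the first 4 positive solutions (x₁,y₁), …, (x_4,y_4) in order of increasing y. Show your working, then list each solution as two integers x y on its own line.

12901780 722361
332911854336799 18639485405160
8590311008090840302660 480965080021169647239
221660605515932150288251132801 12410611300231033623224965680

√319 = [17; 1,6,5,1,4,…,6,1,34, …], period ℓ=14 (even) → k=13
i=0: a=17 ⇒ p=17, q=1
i=1: a=1 ⇒ p=18, q=1
…
i=3: a=5 ⇒ p=643, q=36
i=4: a=1 ⇒ p=768, q=43
i=5: a=4 ⇒ p=3715, q=208
i=6: a=3 ⇒ p=11913, q=667
i=7: a=1 ⇒ p=15628, q=875
…
i=9: a=4 ⇒ p=250816, q=14043
i=10: a=1 ⇒ p=309613, q=17335
i=11: a=5 ⇒ p=1798881, q=100718
i=12: a=6 ⇒ p=11102899, q=621643
i=13: a=1 ⇒ p=12901780, q=722361
(x₁, y₁) = (12901780, 722361);  12901780² − 319·722361² = 1 ✓
n=2: (12901780,722361)∘(12901780,722361) = (12901780·12901780+319·722361·722361, 12901780·722361+722361·12901780) = (332911854336799,18639485405160)
n=3: (332911854336799,18639485405160)∘(12901780,722361) = (12901780·332911854336799+319·722361·18639485405160, 12901780·18639485405160+722361·332911854336799) = (8590311008090840302660,480965080021169647239)
n=4: (8590311008090840302660,480965080021169647239)∘(12901780,722361) = (12901780·8590311008090840302660+319·722361·480965080021169647239, 12901780·480965080021169647239+722361·8590311008090840302660) = (221660605515932150288251132801,12410611300231033623224965680)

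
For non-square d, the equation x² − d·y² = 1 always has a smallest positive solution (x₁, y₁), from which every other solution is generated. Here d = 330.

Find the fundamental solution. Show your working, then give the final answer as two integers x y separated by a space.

√330 → a₀=18, period (6,36); ℓ=2 even so k=1
step 0: (18, 1)  from 18·(1,0) + (0,1)
step 1: (109, 6)  from 6·(18,1) + (1,0)
→ (109, 6).  Check: 109²=11881, 330·6²=11880, difference 1.

109 6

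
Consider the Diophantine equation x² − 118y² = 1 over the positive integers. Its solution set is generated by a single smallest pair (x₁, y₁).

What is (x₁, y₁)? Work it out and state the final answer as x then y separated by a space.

306917 28254

d=118: √d = [10; 1,6,3,2,10,2,3,6,1,20] (ℓ=10, even), read p_9/q_9
k=0  a_k=10  p_k/q_k = 10/1
k=1  a_k=1  p_k/q_k = 11/1
k=2  a_k=6  p_k/q_k = 76/7
k=3  a_k=3  p_k/q_k = 239/22
k=4  a_k=2  p_k/q_k = 554/51
k=5  a_k=10  p_k/q_k = 5779/532
k=6  a_k=2  p_k/q_k = 12112/1115
…
k=8  a_k=6  p_k/q_k = 264802/24377
k=9  a_k=1  p_k/q_k = 306917/28254
(x₁, y₁) = (306917, 28254);  306917² − 118·28254² = 1 ✓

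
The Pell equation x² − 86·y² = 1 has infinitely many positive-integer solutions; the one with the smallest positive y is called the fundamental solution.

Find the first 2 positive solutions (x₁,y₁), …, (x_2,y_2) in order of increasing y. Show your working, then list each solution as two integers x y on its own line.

10405 1122
216528049 23348820

√86 = [9; 3,1,1,1,8,1,1,1,3,18, …], period ℓ=10 (even) → k=9
a_0=9:  p_0=9·1+0=9,  q_0=9·0+1=1
…
a_2=1:  p_2=1·28+9=37,  q_2=1·3+1=4
a_3=1:  p_3=1·37+28=65,  q_3=1·4+3=7
…
a_6=1:  p_6=1·881+102=983,  q_6=1·95+11=106
…
a_8=1:  p_8=1·1864+983=2847,  q_8=1·201+106=307
a_9=3:  p_9=3·2847+1864=10405,  q_9=3·307+201=1122
(x₁, y₁) = (10405, 1122);  10405² − 86·1122² = 1 ✓
k=2:  x_2 = 10405·10405+86·1122·1122 = 216528049,  y_2 = 10405·1122+1122·10405 = 23348820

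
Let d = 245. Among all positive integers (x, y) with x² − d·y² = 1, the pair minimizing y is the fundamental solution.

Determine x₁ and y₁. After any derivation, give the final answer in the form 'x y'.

51841 3312

[15; 1,1,1,7,6,7,1,1,1,30] for √245; ℓ=10 ⇒ convergent index 9
i=0: a=15 ⇒ p=15, q=1
i=1: a=1 ⇒ p=16, q=1
…
i=7: a=1 ⇒ p=18016, q=1151
i=8: a=1 ⇒ p=33825, q=2161
i=9: a=1 ⇒ p=51841, q=3312
fundamental: x₁=51841, y₁=3312  (since 2687489281 − 245·10969344 = 1)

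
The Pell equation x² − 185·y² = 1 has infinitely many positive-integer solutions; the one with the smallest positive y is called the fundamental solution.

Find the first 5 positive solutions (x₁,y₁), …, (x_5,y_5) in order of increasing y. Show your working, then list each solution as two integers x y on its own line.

√185 → a₀=13, period (1,1,1,1,26); ℓ=5 odd so k=9
i=0: a=13 ⇒ p=13, q=1
i=1: a=1 ⇒ p=14, q=1
i=2: a=1 ⇒ p=27, q=2
…
i=4: a=1 ⇒ p=68, q=5
i=5: a=26 ⇒ p=1809, q=133
i=6: a=1 ⇒ p=1877, q=138
…
i=8: a=1 ⇒ p=5563, q=409
i=9: a=1 ⇒ p=9249, q=680
fundamental: x₁=9249, y₁=680  (since 85544001 − 185·462400 = 1)
(x_2, y_2) = (9249·9249 + 185·680·680, 9249·680 + 680·9249) = (171088001, 12578640)
(x_3, y_3) = (9249·171088001 + 185·680·12578640, 9249·12578640 + 680·171088001) = (3164785833249, 232679682040)
(x_4, y_4) = (9249·3164785833249 + 185·680·232679682040, 9249·232679682040 + 680·3164785833249) = (58542208172352001, 4304108745797280)
(x_5, y_5) = (9249·58542208172352001 + 185·680·4304108745797280, 9249·4304108745797280 + 680·58542208172352001) = (1082913763607381481249, 79617403347078403400)

9249 680
171088001 12578640
3164785833249 232679682040
58542208172352001 4304108745797280
1082913763607381481249 79617403347078403400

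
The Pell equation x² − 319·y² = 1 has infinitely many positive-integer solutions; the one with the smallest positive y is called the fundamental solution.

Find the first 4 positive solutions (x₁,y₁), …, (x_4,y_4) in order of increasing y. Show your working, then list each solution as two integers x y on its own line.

√319 → a₀=17, period (1,6,5,1,4,…,6,1,34); ℓ=14 even so k=13
a_0=17:  p_0=17·1+0=17,  q_0=17·0+1=1
a_1=1:  p_1=1·17+1=18,  q_1=1·1+0=1
a_2=6:  p_2=6·18+17=125,  q_2=6·1+1=7
a_3=5:  p_3=5·125+18=643,  q_3=5·7+1=36
a_4=1:  p_4=1·643+125=768,  q_4=1·36+7=43
a_5=4:  p_5=4·768+643=3715,  q_5=4·43+36=208
a_6=3:  p_6=3·3715+768=11913,  q_6=3·208+43=667
a_7=1:  p_7=1·11913+3715=15628,  q_7=1·667+208=875
a_8=3:  p_8=3·15628+11913=58797,  q_8=3·875+667=3292
a_9=4:  p_9=4·58797+15628=250816,  q_9=4·3292+875=14043
a_10=1:  p_10=1·250816+58797=309613,  q_10=1·14043+3292=17335
a_11=5:  p_11=5·309613+250816=1798881,  q_11=5·17335+14043=100718
a_12=6:  p_12=6·1798881+309613=11102899,  q_12=6·100718+17335=621643
a_13=1:  p_13=1·11102899+1798881=12901780,  q_13=1·621643+100718=722361
→ (12901780, 722361).  Check: 12901780²=166455927168400, 319·722361²=166455927168399, difference 1.
n=2: (12901780,722361)∘(12901780,722361) = (12901780·12901780+319·722361·722361, 12901780·722361+722361·12901780) = (332911854336799,18639485405160)
n=3: (332911854336799,18639485405160)∘(12901780,722361) = (12901780·332911854336799+319·722361·18639485405160, 12901780·18639485405160+722361·332911854336799) = (8590311008090840302660,480965080021169647239)
n=4: (8590311008090840302660,480965080021169647239)∘(12901780,722361) = (12901780·8590311008090840302660+319·722361·480965080021169647239, 12901780·480965080021169647239+722361·8590311008090840302660) = (221660605515932150288251132801,12410611300231033623224965680)

12901780 722361
332911854336799 18639485405160
8590311008090840302660 480965080021169647239
221660605515932150288251132801 12410611300231033623224965680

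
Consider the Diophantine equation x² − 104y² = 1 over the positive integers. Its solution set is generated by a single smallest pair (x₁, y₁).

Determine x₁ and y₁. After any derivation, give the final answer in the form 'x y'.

√104 = [10; 5,20, …], period ℓ=2 (even) → k=1
a_0=10:  p_0=10·1+0=10,  q_0=10·0+1=1
a_1=5:  p_1=5·10+1=51,  q_1=5·1+0=5
→ (51, 5).  Check: 51²=2601, 104·5²=2600, difference 1.

51 5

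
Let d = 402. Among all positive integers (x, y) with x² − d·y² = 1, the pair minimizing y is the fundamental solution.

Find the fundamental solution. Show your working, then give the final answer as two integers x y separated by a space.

[20; 20,40] for √402; ℓ=2 ⇒ convergent index 1
k=0  a_k=20  p_k/q_k = 20/1
k=1  a_k=20  p_k/q_k = 401/20
→ (401, 20).  Check: 401²=160801, 402·20²=160800, difference 1.

401 20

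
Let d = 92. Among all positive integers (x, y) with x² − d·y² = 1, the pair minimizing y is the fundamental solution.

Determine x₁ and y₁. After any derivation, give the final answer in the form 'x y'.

1151 120

√92 = [9; 1,1,2,4,2,1,1,18, …], period ℓ=8 (even) → k=7
k=0  a_k=9  p_k/q_k = 9/1
k=1  a_k=1  p_k/q_k = 10/1
…
k=5  a_k=2  p_k/q_k = 470/49
k=6  a_k=1  p_k/q_k = 681/71
k=7  a_k=1  p_k/q_k = 1151/120
(x₁, y₁) = (1151, 120);  1151² − 92·120² = 1 ✓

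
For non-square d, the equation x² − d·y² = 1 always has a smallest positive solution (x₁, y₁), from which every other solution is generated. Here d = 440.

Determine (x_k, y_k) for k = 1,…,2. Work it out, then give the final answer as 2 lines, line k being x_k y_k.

21 1
881 42

[20; 1,40] for √440; ℓ=2 ⇒ convergent index 1
a_0=20:  p_0=20·1+0=20,  q_0=20·0+1=1
a_1=1:  p_1=1·20+1=21,  q_1=1·1+0=1
→ (21, 1).  Check: 21²=441, 440·1²=440, difference 1.
(21+1√440)^2 = 881 + 42√440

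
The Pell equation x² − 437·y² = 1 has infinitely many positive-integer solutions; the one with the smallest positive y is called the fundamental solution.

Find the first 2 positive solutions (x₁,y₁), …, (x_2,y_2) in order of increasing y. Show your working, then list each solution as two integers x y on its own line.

d=437: √d = [20; 1,9,2,9,1,40] (ℓ=6, even), read p_5/q_5
i=0: a=20 ⇒ p=20, q=1
i=1: a=1 ⇒ p=21, q=1
…
i=3: a=2 ⇒ p=439, q=21
i=4: a=9 ⇒ p=4160, q=199
i=5: a=1 ⇒ p=4599, q=220
→ (4599, 220).  Check: 4599²=21150801, 437·220²=21150800, difference 1.
k=2:  x_2 = 4599·4599+437·220·220 = 42301601,  y_2 = 4599·220+220·4599 = 2023560

4599 220
42301601 2023560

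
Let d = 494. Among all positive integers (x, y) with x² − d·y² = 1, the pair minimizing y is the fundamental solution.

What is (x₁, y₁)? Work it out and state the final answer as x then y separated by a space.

√494 = [22; 4,2,2,1,2,1,2,2,4,44, …], period ℓ=10 (even) → k=9
k=0  a_k=22  p_k/q_k = 22/1
…
k=2  a_k=2  p_k/q_k = 200/9
k=3  a_k=2  p_k/q_k = 489/22
k=4  a_k=1  p_k/q_k = 689/31
k=5  a_k=2  p_k/q_k = 1867/84
…
k=7  a_k=2  p_k/q_k = 6979/314
k=8  a_k=2  p_k/q_k = 16514/743
k=9  a_k=4  p_k/q_k = 73035/3286
→ (73035, 3286).  Check: 73035²=5334111225, 494·3286²=5334111224, difference 1.

73035 3286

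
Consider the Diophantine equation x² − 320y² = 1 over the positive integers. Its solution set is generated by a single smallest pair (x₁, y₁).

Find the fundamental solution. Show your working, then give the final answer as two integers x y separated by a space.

[17; 1,7,1,34] for √320; ℓ=4 ⇒ convergent index 3
k=0  a_k=17  p_k/q_k = 17/1
…
k=2  a_k=7  p_k/q_k = 143/8
k=3  a_k=1  p_k/q_k = 161/9
→ (161, 9).  Check: 161²=25921, 320·9²=25920, difference 1.

161 9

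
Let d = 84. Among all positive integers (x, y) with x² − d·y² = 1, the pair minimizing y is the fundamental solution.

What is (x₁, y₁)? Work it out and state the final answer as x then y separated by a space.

[9; 6,18] for √84; ℓ=2 ⇒ convergent index 1
step 0: (9, 1)  from 9·(1,0) + (0,1)
step 1: (55, 6)  from 6·(9,1) + (1,0)
(x₁, y₁) = (55, 6);  55² − 84·6² = 1 ✓

55 6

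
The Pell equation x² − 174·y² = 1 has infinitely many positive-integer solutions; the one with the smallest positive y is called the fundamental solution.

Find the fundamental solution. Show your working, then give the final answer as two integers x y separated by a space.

[13; 5,4,5,26] for √174; ℓ=4 ⇒ convergent index 3
i=0: a=13 ⇒ p=13, q=1
…
i=2: a=4 ⇒ p=277, q=21
i=3: a=5 ⇒ p=1451, q=110
→ (1451, 110).  Check: 1451²=2105401, 174·110²=2105400, difference 1.

1451 110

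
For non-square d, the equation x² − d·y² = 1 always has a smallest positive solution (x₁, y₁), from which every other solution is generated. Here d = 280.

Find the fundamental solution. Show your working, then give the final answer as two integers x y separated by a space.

√280 = [16; 1,2,1,2,1,32, …], period ℓ=6 (even) → k=5
a_0=16:  p_0=16·1+0=16,  q_0=16·0+1=1
a_1=1:  p_1=1·16+1=17,  q_1=1·1+0=1
a_2=2:  p_2=2·17+16=50,  q_2=2·1+1=3
a_3=1:  p_3=1·50+17=67,  q_3=1·3+1=4
a_4=2:  p_4=2·67+50=184,  q_4=2·4+3=11
a_5=1:  p_5=1·184+67=251,  q_5=1·11+4=15
→ (251, 15).  Check: 251²=63001, 280·15²=63000, difference 1.

251 15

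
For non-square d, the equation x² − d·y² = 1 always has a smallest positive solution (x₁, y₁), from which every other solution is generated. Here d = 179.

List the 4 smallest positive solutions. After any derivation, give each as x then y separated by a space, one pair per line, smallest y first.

4190210 313191
35115719688199 2624672120220
294284479589372473370 21995854729733779209
2466227538440333747559727201 184334500894152933286567560

√179 → a₀=13, period (2,1,1,1,3,…,1,2,26); ℓ=14 even so k=13
step 0: (13, 1)  from 13·(1,0) + (0,1)
step 1: (27, 2)  from 2·(13,1) + (1,0)
…
step 4: (107, 8)  from 1·(67,5) + (40,3)
step 5: (388, 29)  from 3·(107,8) + (67,5)
step 6: (2047, 153)  from 5·(388,29) + (107,8)
…
step 8: (137042, 10243)  from 5·(26999,2018) + (2047,153)
step 9: (438125, 32747)  from 3·(137042,10243) + (26999,2018)
step 10: (575167, 42990)  from 1·(438125,32747) + (137042,10243)
step 11: (1013292, 75737)  from 1·(575167,42990) + (438125,32747)
step 12: (1588459, 118727)  from 1·(1013292,75737) + (575167,42990)
step 13: (4190210, 313191)  from 2·(1588459,118727) + (1013292,75737)
fundamental: x₁=4190210, y₁=313191  (since 17557859844100 − 179·98088602481 = 1)
k=2:  x_2 = 4190210·4190210+179·313191·313191 = 35115719688199,  y_2 = 4190210·313191+313191·4190210 = 2624672120220
k=3:  x_3 = 4190210·35115719688199+179·313191·2624672120220 = 294284479589372473370,  y_3 = 4190210·2624672120220+313191·35115719688199 = 21995854729733779209
k=4:  x_4 = 4190210·294284479589372473370+179·313191·21995854729733779209 = 2466227538440333747559727201,  y_4 = 4190210·21995854729733779209+313191·294284479589372473370 = 184334500894152933286567560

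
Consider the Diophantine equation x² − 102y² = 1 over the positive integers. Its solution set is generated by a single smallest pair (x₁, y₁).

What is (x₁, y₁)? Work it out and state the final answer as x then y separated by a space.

101 10

√102 → a₀=10, period (10,20); ℓ=2 even so k=1
step 0: (10, 1)  from 10·(1,0) + (0,1)
step 1: (101, 10)  from 10·(10,1) + (1,0)
→ (101, 10).  Check: 101²=10201, 102·10²=10200, difference 1.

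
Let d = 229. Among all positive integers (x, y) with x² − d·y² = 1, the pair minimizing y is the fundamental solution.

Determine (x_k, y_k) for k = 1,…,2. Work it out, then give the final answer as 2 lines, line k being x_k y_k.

d=229: √d = [15; 7,1,1,7,30] (ℓ=5, odd), read p_9/q_9
i=0: a=15 ⇒ p=15, q=1
i=1: a=7 ⇒ p=106, q=7
i=2: a=1 ⇒ p=121, q=8
i=3: a=1 ⇒ p=227, q=15
i=4: a=7 ⇒ p=1710, q=113
…
i=8: a=1 ⇒ p=776325, q=51301
i=9: a=7 ⇒ p=5848201, q=386460
(x₁, y₁) = (5848201, 386460);  5848201² − 229·386460² = 1 ✓
n=2: (5848201,386460)∘(5848201,386460) = (5848201·5848201+229·386460·386460, 5848201·386460+386460·5848201) = (68402909872801,4520191516920)

5848201 386460
68402909872801 4520191516920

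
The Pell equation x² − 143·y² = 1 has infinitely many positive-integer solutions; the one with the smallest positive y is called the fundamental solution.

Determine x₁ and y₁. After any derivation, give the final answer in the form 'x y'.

12 1

d=143: √d = [11; 1,22] (ℓ=2, even), read p_1/q_1
a_0=11:  p_0=11·1+0=11,  q_0=11·0+1=1
a_1=1:  p_1=1·11+1=12,  q_1=1·1+0=1
fundamental: x₁=12, y₁=1  (since 144 − 143·1 = 1)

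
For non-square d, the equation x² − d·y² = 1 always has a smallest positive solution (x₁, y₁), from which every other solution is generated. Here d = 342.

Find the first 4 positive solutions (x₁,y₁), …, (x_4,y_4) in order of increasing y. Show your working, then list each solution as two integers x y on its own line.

37 2
2737 148
202501 10950
14982337 810152

d=342: √d = [18; 2,36] (ℓ=2, even), read p_1/q_1
step 0: (18, 1)  from 18·(1,0) + (0,1)
step 1: (37, 2)  from 2·(18,1) + (1,0)
→ (37, 2).  Check: 37²=1369, 342·2²=1368, difference 1.
(x_2, y_2) = (37·37 + 342·2·2, 37·2 + 2·37) = (2737, 148)
(x_3, y_3) = (37·2737 + 342·2·148, 37·148 + 2·2737) = (202501, 10950)
(x_4, y_4) = (37·202501 + 342·2·10950, 37·10950 + 2·202501) = (14982337, 810152)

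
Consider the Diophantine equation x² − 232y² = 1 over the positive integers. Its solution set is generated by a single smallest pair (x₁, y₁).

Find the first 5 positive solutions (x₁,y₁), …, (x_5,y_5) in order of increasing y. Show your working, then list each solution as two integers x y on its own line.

19603 1287
768555217 50458122
30131975818099 1978261129845
1181354243155834177 77559705806244948
46316174427035658925363 3040805823861378301443

[15; 4,3,7,3,4,30] for √232; ℓ=6 ⇒ convergent index 5
k=0  a_k=15  p_k/q_k = 15/1
…
k=2  a_k=3  p_k/q_k = 198/13
k=3  a_k=7  p_k/q_k = 1447/95
k=4  a_k=3  p_k/q_k = 4539/298
k=5  a_k=4  p_k/q_k = 19603/1287
fundamental: x₁=19603, y₁=1287  (since 384277609 − 232·1656369 = 1)
n=2: (19603,1287)∘(19603,1287) = (19603·19603+232·1287·1287, 19603·1287+1287·19603) = (768555217,50458122)
n=3: (768555217,50458122)∘(19603,1287) = (19603·768555217+232·1287·50458122, 19603·50458122+1287·768555217) = (30131975818099,1978261129845)
n=4: (30131975818099,1978261129845)∘(19603,1287) = (19603·30131975818099+232·1287·1978261129845, 19603·1978261129845+1287·30131975818099) = (1181354243155834177,77559705806244948)
n=5: (1181354243155834177,77559705806244948)∘(19603,1287) = (19603·1181354243155834177+232·1287·77559705806244948, 19603·77559705806244948+1287·1181354243155834177) = (46316174427035658925363,3040805823861378301443)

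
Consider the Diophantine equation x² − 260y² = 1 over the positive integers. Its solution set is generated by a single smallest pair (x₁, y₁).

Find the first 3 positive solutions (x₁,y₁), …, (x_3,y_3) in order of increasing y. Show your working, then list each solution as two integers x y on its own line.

129 8
33281 2064
8586369 532504

d=260: √d = [16; 8,32] (ℓ=2, even), read p_1/q_1
k=0  a_k=16  p_k/q_k = 16/1
k=1  a_k=8  p_k/q_k = 129/8
fundamental: x₁=129, y₁=8  (since 16641 − 260·64 = 1)
(129+8√260)^2 = 33281 + 2064√260
(129+8√260)^3 = 8586369 + 532504√260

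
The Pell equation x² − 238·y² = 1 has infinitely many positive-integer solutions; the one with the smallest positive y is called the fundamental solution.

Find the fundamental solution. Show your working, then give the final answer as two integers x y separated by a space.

11663 756

[15; 2,2,1,14,1,2,2,30] for √238; ℓ=8 ⇒ convergent index 7
i=0: a=15 ⇒ p=15, q=1
i=1: a=2 ⇒ p=31, q=2
…
i=6: a=2 ⇒ p=4983, q=323
i=7: a=2 ⇒ p=11663, q=756
fundamental: x₁=11663, y₁=756  (since 136025569 − 238·571536 = 1)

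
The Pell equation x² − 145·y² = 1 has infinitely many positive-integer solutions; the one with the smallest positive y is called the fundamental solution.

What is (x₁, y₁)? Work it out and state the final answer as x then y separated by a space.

289 24

√145 = [12; 24, …], period ℓ=1 (odd) → k=1
k=0  a_k=12  p_k/q_k = 12/1
k=1  a_k=24  p_k/q_k = 289/24
fundamental: x₁=289, y₁=24  (since 83521 − 145·576 = 1)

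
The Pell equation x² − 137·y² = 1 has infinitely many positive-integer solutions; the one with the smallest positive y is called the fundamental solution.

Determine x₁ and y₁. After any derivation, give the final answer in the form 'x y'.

√137 → a₀=11, period (1,2,2,1,1,2,2,1,22); ℓ=9 odd so k=17
step 0: (11, 1)  from 11·(1,0) + (0,1)
step 1: (12, 1)  from 1·(11,1) + (1,0)
…
step 5: (199, 17)  from 1·(117,10) + (82,7)
…
step 7: (1229, 105)  from 2·(515,44) + (199,17)
…
step 14: (694077, 59299)  from 1·(408178,34873) + (285899,24426)
…
step 16: (4286741, 366241)  from 2·(1796332,153471) + (694077,59299)
step 17: (6083073, 519712)  from 1·(4286741,366241) + (1796332,153471)
(x₁, y₁) = (6083073, 519712);  6083073² − 137·519712² = 1 ✓

6083073 519712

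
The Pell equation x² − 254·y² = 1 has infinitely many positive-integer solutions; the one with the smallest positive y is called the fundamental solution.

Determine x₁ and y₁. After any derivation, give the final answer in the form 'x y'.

255 16

√254 = [15; 1,14,1,30, …], period ℓ=4 (even) → k=3
k=0  a_k=15  p_k/q_k = 15/1
…
k=2  a_k=14  p_k/q_k = 239/15
k=3  a_k=1  p_k/q_k = 255/16
fundamental: x₁=255, y₁=16  (since 65025 − 254·256 = 1)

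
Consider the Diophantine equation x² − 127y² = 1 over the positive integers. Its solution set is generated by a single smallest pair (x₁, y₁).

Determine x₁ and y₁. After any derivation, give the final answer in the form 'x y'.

4730624 419775

√127 → a₀=11, period (3,1,2,2,7,11,7,2,2,1,3,22); ℓ=12 even so k=11
step 0: (11, 1)  from 11·(1,0) + (0,1)
step 1: (34, 3)  from 3·(11,1) + (1,0)
step 2: (45, 4)  from 1·(34,3) + (11,1)
step 3: (124, 11)  from 2·(45,4) + (34,3)
…
step 5: (2175, 193)  from 7·(293,26) + (124,11)
…
step 8: (367620, 32621)  from 2·(171701,15236) + (24218,2149)
step 9: (906941, 80478)  from 2·(367620,32621) + (171701,15236)
step 10: (1274561, 113099)  from 1·(906941,80478) + (367620,32621)
step 11: (4730624, 419775)  from 3·(1274561,113099) + (906941,80478)
fundamental: x₁=4730624, y₁=419775  (since 22378803429376 − 127·176211050625 = 1)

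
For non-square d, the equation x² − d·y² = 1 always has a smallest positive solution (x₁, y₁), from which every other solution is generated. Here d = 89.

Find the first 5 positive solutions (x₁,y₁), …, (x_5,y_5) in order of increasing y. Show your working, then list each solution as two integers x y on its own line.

d=89: √d = [9; 2,3,3,2,18] (ℓ=5, odd), read p_9/q_9
i=0: a=9 ⇒ p=9, q=1
i=1: a=2 ⇒ p=19, q=2
…
i=3: a=3 ⇒ p=217, q=23
i=4: a=2 ⇒ p=500, q=53
…
i=7: a=3 ⇒ p=66019, q=6998
i=8: a=3 ⇒ p=216991, q=23001
i=9: a=2 ⇒ p=500001, q=53000
(x₁, y₁) = (500001, 53000);  500001² − 89·53000² = 1 ✓
(x_2, y_2) = (500001·500001 + 89·53000·53000, 500001·53000 + 53000·500001) = (500002000001, 53000106000)
(x_3, y_3) = (500001·500002000001 + 89·53000·53000106000, 500001·53000106000 + 53000·500002000001) = (500003000004500001, 53000212000159000)
(x_4, y_4) = (500001·500003000004500001 + 89·53000·53000212000159000, 500001·53000212000159000 + 53000·500003000004500001) = (500004000010000008000001, 53000318000530000212000)
(x_5, y_5) = (500001·500004000010000008000001 + 89·53000·53000318000530000212000, 500001·53000318000530000212000 + 53000·500004000010000008000001) = (500005000017500025000012500001, 53000424001113001060000265000)

500001 53000
500002000001 53000106000
500003000004500001 53000212000159000
500004000010000008000001 53000318000530000212000
500005000017500025000012500001 53000424001113001060000265000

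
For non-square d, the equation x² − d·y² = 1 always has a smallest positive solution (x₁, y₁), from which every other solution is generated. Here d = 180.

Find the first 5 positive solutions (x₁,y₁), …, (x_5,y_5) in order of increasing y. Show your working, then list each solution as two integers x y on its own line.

161 12
51841 3864
16692641 1244196
5374978561 400627248
1730726404001 129000729660

[13; 2,2,2,26] for √180; ℓ=4 ⇒ convergent index 3
step 0: (13, 1)  from 13·(1,0) + (0,1)
step 1: (27, 2)  from 2·(13,1) + (1,0)
step 2: (67, 5)  from 2·(27,2) + (13,1)
step 3: (161, 12)  from 2·(67,5) + (27,2)
fundamental: x₁=161, y₁=12  (since 25921 − 180·144 = 1)
k=2:  x_2 = 161·161+180·12·12 = 51841,  y_2 = 161·12+12·161 = 3864
k=3:  x_3 = 161·51841+180·12·3864 = 16692641,  y_3 = 161·3864+12·51841 = 1244196
k=4:  x_4 = 161·16692641+180·12·1244196 = 5374978561,  y_4 = 161·1244196+12·16692641 = 400627248
k=5:  x_5 = 161·5374978561+180·12·400627248 = 1730726404001,  y_5 = 161·400627248+12·5374978561 = 129000729660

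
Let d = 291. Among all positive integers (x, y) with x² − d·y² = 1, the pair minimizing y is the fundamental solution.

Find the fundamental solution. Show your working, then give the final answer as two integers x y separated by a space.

290 17

√291 → a₀=17, period (17,34); ℓ=2 even so k=1
i=0: a=17 ⇒ p=17, q=1
i=1: a=17 ⇒ p=290, q=17
→ (290, 17).  Check: 290²=84100, 291·17²=84099, difference 1.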